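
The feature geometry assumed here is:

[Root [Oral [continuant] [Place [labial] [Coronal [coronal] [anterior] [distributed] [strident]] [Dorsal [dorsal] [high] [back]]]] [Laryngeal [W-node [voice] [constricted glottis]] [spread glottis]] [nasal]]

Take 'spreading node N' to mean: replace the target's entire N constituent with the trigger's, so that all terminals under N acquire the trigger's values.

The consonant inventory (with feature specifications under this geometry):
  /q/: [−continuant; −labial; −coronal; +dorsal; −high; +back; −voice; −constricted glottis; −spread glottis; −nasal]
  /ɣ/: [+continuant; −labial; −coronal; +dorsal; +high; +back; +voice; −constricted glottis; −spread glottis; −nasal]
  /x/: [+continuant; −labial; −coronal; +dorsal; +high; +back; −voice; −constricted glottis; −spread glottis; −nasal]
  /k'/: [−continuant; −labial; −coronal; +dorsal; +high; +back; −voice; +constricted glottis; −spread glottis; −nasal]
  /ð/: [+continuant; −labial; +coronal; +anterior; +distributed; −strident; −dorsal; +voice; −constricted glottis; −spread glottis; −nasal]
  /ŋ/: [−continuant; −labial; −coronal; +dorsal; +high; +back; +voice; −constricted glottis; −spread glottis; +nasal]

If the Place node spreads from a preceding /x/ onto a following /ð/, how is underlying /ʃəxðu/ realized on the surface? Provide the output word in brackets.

Place immediately or transitively dominates [labial], [coronal], [anterior], [distributed], [strident], [dorsal], [high], [back].
After delinking /ð/'s Place and linking /x/'s, the affected terminals become [−labial], [−coronal], [+dorsal], [+high], [+back]; [continuant], [voice], [constricted glottis], … (outside Place) are retained from /ð/.
This feature bundle is that of [ɣ], so /ʃəxðu/ surfaces as [ʃəxɣu].

[ʃəxɣu]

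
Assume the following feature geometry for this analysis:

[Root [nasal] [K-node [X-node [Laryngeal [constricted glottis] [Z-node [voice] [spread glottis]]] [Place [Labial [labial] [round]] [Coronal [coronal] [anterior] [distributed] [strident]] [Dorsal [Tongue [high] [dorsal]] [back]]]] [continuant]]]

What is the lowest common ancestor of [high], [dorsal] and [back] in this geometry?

Dorsal

[high]: Root / K-node / X-node / Place / Dorsal / Tongue / [high].
[dorsal]: Root / K-node / X-node / Place / Dorsal / Tongue / [dorsal].
[back]: Root / K-node / X-node / Place / Dorsal / [back].
The lowest node appearing on every path is Dorsal; each proper daughter of Dorsal fails to dominate at least one of the listed features.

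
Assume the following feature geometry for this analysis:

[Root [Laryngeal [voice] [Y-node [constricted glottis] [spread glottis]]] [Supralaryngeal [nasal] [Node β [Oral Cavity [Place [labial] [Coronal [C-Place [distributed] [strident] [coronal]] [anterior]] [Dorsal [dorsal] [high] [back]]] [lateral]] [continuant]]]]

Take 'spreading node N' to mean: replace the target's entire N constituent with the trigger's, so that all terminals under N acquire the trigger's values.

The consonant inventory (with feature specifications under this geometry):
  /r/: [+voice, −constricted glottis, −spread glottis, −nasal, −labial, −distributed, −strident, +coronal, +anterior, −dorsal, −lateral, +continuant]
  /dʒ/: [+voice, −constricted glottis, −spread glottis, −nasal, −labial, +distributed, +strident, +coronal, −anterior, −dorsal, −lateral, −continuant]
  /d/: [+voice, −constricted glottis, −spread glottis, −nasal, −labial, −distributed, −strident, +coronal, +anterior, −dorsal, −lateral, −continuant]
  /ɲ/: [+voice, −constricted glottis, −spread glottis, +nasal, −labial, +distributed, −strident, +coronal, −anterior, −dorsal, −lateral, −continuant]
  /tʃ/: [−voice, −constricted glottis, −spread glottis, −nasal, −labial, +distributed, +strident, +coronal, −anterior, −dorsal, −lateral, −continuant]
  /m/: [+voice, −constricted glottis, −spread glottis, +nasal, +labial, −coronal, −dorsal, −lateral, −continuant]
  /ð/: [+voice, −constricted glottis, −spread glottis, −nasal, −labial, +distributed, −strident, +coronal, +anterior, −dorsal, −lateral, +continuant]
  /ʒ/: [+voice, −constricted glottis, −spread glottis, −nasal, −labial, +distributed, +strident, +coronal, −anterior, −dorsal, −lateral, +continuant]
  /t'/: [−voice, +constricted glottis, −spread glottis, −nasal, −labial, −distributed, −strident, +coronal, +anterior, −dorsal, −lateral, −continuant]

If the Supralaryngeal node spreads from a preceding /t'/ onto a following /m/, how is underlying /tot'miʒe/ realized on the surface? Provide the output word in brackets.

The Supralaryngeal node dominates the terminals [nasal], [labial], [distributed], [strident], [coronal], [anterior], [dorsal], [high], [back], [lateral], [continuant].
After delinking /m/'s Supralaryngeal and linking /t'/'s, the affected terminals become [−nasal], [−labial], [−distributed], [−strident], [+coronal], [+anterior], [−dorsal], [−lateral], [−continuant]; [voice], [constricted glottis], [spread glottis] (outside Supralaryngeal) are retained from /m/.
This feature bundle is that of [d], so /tot'miʒe/ surfaces as [tot'diʒe].

[tot'diʒe]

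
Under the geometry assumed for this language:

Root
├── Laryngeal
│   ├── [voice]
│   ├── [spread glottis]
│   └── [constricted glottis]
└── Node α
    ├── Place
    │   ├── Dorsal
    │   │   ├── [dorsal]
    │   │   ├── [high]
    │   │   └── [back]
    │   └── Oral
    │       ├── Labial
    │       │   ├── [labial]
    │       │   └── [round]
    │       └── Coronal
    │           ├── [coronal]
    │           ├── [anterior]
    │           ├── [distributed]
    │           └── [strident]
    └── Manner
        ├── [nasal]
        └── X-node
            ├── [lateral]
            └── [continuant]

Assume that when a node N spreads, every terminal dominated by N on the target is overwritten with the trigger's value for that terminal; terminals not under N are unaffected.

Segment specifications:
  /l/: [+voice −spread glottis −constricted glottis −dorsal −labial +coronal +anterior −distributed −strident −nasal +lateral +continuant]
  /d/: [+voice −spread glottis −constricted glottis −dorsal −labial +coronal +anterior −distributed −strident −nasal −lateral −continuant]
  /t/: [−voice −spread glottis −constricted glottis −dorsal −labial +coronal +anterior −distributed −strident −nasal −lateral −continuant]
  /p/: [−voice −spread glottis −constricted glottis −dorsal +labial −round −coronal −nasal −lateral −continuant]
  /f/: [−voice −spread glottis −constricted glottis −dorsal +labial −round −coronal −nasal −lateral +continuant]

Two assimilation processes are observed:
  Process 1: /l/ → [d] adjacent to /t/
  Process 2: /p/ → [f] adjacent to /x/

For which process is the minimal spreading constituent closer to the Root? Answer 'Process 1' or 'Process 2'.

In Process 1, [continuant], [lateral] change, so the minimal spreading node is X-node at depth 3.
Process 2 alters [continuant]; the lowest dominating node is [continuant] (depth 4 from Root).
X-node (depth 3) sits above [continuant] (depth 4), making Process 1 the one with the higher spreading node.

Process 1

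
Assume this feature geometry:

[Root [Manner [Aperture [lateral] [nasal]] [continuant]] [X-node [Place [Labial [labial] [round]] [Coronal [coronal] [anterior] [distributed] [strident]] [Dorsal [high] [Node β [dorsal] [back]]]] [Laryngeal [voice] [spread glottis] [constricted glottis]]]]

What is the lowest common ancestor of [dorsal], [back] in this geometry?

Node β

[dorsal]: Root ▹ X-node ▹ Place ▹ Dorsal ▹ Node β ▹ [dorsal].
[back]: Root ▹ X-node ▹ Place ▹ Dorsal ▹ Node β ▹ [back].
The listed terminals split across distinct daughters of Node β, so Node β itself is the smallest node containing them all.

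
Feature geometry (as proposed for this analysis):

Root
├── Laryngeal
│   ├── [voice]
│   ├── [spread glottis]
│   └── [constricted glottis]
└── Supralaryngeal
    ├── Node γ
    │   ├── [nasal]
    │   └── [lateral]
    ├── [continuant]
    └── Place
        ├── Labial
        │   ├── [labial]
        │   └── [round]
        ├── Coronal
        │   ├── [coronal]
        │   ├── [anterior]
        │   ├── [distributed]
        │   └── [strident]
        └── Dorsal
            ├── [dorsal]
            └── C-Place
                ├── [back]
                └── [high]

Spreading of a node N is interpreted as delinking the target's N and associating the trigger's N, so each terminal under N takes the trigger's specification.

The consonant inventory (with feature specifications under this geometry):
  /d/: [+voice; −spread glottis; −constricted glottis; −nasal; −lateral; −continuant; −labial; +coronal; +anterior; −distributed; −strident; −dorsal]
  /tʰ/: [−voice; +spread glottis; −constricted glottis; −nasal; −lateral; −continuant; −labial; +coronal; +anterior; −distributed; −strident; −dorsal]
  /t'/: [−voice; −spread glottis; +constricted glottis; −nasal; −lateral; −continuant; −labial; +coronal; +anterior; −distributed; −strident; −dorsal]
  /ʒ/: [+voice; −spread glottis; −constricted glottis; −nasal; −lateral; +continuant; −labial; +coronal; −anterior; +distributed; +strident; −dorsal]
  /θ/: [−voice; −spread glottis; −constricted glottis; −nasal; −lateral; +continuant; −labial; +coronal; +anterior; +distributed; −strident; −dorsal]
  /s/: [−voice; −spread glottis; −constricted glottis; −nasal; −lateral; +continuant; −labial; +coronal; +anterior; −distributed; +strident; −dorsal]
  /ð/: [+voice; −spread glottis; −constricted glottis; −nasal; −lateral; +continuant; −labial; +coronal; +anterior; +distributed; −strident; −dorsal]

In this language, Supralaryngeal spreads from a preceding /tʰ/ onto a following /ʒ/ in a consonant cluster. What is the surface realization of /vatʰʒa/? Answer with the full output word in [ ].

Supralaryngeal immediately or transitively dominates [nasal], [lateral], [continuant], [labial], [round], [coronal], [anterior], [distributed], [strident], [dorsal], [back], [high].
Spreading Supralaryngeal from /tʰ/ onto /ʒ/ replaces those values with /tʰ/'s: [−nasal], [−lateral], [−continuant], [−labial], [+coronal], [+anterior], [−distributed], [−strident], [−dorsal]. Features outside Supralaryngeal ([voice], [spread glottis], [constricted glottis]) stay as in /ʒ/.
The resulting bundle matches /d/ in the inventory; substituting it for /ʒ/ gives [vatʰda].

[vatʰda]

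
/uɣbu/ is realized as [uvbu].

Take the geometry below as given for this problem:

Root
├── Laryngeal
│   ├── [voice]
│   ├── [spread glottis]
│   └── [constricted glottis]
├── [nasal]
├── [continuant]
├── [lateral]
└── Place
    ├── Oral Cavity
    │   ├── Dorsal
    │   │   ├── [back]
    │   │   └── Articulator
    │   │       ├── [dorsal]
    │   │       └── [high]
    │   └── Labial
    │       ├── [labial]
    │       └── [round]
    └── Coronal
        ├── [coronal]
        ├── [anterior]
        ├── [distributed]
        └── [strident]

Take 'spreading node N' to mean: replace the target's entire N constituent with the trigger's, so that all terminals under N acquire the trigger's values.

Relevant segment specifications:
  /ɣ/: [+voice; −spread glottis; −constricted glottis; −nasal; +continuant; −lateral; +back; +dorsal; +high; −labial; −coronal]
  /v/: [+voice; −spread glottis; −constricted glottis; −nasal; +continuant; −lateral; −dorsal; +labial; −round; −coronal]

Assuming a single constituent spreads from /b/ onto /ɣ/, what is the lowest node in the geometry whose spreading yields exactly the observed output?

Oral Cavity

Feature comparison: [labial], [round], [dorsal], [high], [back] differ between /ɣ/ and [v]; the remaining terminals match.
In this geometry the lowest node dominating all of them is Oral Cavity: every daughter of Oral Cavity dominates only a proper subset, so no lower node suffices.
Delinking /ɣ/'s Oral Cavity and associating /b/'s Oral Cavity gives precisely the feature bundle of [v].
[continuant], a feature on which the two segments disagree outside Oral Cavity, is unchanged — nothing dominating it spread, and Oral Cavity is the minimal sufficient constituent.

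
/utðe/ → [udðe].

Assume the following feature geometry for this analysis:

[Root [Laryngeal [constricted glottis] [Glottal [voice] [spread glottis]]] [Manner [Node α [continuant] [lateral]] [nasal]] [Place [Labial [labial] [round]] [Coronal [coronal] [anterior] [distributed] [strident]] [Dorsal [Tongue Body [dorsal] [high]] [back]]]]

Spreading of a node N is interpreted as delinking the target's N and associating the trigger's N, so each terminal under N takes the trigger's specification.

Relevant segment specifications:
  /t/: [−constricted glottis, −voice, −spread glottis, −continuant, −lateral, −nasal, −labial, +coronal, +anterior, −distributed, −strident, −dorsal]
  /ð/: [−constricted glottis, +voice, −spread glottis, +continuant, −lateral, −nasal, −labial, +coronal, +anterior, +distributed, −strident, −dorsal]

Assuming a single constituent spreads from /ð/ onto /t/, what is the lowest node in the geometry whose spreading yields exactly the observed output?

[voice]

/t/ and [d] differ in [voice]; every other specified feature is identical.
Since just one terminal is affected and it takes /ð/'s value, spreading the terminal [voice] alone is sufficient and minimal.
[continuant], [distributed] stay as in /t/ although /ð/ differs there, so no node dominating them spread; among the remaining candidates [voice] is the lowest that derives the output.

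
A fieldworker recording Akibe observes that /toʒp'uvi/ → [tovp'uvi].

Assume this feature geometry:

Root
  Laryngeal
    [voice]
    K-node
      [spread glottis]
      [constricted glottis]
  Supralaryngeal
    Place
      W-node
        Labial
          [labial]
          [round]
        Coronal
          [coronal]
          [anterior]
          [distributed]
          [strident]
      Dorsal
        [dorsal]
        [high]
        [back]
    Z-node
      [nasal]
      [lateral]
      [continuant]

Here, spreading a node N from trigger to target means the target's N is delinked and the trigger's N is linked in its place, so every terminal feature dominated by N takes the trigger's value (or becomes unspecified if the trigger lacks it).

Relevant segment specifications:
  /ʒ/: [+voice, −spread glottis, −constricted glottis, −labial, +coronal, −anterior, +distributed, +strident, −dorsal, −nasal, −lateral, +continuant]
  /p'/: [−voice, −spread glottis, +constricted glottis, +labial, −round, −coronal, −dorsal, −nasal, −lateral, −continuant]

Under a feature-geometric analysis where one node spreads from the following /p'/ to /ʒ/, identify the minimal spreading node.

/ʒ/ and [v] differ in [labial], [round], [coronal], [anterior], [distributed], [strident]; every other specified feature is identical.
In this geometry the lowest node dominating all of them is W-node: every daughter of W-node dominates only a proper subset, so no lower node suffices.
Delinking /ʒ/'s W-node and associating /p'/'s W-node gives precisely the feature bundle of [v].
Features on which the two segments disagree outside W-node, such as [voice], [constricted glottis], are unchanged — nothing dominating them spread, and W-node is the minimal sufficient constituent.

W-node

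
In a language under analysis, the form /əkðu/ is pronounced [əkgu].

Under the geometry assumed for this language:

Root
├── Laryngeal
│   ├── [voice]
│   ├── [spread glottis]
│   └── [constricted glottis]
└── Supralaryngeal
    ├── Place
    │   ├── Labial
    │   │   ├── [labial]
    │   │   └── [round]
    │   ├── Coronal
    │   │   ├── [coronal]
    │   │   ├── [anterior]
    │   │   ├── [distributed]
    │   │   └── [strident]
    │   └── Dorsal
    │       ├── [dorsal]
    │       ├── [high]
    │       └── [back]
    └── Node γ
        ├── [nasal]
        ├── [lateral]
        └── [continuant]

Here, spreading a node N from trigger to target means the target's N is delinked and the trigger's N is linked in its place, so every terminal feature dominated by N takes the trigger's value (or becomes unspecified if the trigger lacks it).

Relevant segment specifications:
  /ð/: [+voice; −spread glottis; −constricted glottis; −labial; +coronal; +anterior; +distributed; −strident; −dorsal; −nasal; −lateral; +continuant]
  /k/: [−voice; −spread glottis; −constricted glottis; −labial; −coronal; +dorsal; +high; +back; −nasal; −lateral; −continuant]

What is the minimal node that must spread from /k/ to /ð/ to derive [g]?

Comparing /ð/ with its surface form [g], the features that change are [continuant], [coronal], [anterior], [distributed], [strident], [dorsal], [high], [back].
The smallest constituent containing every changed terminal is Supralaryngeal — each of its daughters lacks at least one of the affected features.
Spreading Supralaryngeal from /k/ overwrites each of those terminals with /k/'s values, yielding exactly [g].
[voice] — on which /k/ differs from /ð/ — is unchanged, so Root cannot have spread; the constituent is no larger than Supralaryngeal.

Supralaryngeal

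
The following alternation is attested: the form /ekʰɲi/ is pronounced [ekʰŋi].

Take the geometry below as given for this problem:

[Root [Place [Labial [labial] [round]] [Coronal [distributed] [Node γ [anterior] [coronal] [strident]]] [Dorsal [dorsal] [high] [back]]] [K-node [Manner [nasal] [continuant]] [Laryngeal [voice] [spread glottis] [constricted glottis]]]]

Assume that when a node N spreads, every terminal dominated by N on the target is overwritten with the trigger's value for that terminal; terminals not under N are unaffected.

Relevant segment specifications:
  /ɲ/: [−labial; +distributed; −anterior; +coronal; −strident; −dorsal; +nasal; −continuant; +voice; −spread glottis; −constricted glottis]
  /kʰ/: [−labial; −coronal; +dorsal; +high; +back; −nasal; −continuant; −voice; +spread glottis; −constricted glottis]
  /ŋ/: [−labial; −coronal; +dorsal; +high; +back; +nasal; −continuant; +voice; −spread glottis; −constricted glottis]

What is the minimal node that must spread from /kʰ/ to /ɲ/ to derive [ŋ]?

Place

Feature comparison: [coronal], [anterior], [distributed], [strident], [dorsal], [high], [back] differ between /ɲ/ and [ŋ]; the remaining terminals match.
Tracing each changed feature up the tree, the paths first meet at Place; any lower node misses at least one of them.
If Place spreads, every terminal under it takes /kʰ/'s value, producing [ŋ] as observed.
Had Root spread, [voice], [nasal] would have taken /kʰ/'s values; they stay as in /ɲ/, confirming the spreading constituent is exactly Place.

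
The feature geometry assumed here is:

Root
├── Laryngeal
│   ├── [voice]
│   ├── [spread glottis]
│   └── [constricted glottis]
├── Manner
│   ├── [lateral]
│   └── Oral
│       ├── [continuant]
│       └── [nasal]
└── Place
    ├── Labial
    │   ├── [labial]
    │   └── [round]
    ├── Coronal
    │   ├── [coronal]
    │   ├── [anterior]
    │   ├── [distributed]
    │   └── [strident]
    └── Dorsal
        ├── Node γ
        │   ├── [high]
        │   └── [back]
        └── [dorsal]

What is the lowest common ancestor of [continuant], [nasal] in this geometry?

[continuant] lies under Oral (below Manner).
[nasal] lies under Oral (below Manner).
The listed terminals split across distinct daughters of Oral, so Oral itself is the smallest node containing them all.

Oral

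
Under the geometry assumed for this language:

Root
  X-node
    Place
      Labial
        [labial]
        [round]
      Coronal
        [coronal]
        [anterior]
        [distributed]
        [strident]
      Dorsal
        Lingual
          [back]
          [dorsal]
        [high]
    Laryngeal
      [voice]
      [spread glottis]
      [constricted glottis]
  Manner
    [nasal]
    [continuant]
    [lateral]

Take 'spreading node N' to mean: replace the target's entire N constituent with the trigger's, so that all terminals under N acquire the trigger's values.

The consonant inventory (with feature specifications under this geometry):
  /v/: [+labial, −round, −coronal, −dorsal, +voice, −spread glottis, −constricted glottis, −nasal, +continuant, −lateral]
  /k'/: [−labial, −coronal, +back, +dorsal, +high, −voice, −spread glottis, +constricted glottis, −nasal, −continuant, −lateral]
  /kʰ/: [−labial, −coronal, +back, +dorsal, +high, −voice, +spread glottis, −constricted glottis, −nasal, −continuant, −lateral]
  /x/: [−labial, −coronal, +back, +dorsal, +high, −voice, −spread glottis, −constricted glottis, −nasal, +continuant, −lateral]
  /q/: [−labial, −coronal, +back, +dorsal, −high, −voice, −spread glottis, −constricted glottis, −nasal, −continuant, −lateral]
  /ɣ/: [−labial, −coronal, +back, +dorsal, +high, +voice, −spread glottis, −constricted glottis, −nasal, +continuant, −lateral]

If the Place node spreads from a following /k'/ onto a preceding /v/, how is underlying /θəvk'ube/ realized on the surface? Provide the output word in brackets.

Terminals under Place in this geometry: [labial], [round], [coronal], [anterior], [distributed], [strident], [back], [dorsal], [high].
After delinking /v/'s Place and linking /k'/'s, the affected terminals become [−labial], [−coronal], [+back], [+dorsal], [+high]; [voice], [spread glottis], [constricted glottis], … (outside Place) are retained from /v/.
Among the inventory, only /ɣ/ has exactly this specification, giving the surface form [θəɣk'ube].

[θəɣk'ube]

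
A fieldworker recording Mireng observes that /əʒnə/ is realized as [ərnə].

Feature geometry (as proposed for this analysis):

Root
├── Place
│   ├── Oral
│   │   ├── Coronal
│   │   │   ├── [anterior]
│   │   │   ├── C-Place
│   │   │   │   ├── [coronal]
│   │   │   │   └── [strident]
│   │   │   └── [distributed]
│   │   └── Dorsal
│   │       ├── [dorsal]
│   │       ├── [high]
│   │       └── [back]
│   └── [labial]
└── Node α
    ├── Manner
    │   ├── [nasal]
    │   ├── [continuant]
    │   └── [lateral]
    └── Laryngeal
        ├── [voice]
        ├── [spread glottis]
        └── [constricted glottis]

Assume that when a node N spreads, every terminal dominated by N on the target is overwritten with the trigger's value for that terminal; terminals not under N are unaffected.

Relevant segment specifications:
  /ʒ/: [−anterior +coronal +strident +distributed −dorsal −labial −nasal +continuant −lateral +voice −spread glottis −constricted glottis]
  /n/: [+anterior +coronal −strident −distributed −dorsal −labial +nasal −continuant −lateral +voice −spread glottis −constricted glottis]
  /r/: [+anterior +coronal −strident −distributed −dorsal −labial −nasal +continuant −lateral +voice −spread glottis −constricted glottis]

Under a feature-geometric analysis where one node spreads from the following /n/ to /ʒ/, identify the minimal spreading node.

The alternation /ʒ/ → [r] changes [anterior], [distributed], [strident] and nothing else.
In this geometry the lowest node dominating all of them is Coronal: every daughter of Coronal dominates only a proper subset, so no lower node suffices.
If Coronal spreads, every terminal under it takes /n/'s value, producing [r] as observed.
[nasal], [continuant] stay as in /ʒ/ although /n/ differs there, so no node dominating them spread; among the remaining candidates Coronal is the lowest that derives the output.

Coronal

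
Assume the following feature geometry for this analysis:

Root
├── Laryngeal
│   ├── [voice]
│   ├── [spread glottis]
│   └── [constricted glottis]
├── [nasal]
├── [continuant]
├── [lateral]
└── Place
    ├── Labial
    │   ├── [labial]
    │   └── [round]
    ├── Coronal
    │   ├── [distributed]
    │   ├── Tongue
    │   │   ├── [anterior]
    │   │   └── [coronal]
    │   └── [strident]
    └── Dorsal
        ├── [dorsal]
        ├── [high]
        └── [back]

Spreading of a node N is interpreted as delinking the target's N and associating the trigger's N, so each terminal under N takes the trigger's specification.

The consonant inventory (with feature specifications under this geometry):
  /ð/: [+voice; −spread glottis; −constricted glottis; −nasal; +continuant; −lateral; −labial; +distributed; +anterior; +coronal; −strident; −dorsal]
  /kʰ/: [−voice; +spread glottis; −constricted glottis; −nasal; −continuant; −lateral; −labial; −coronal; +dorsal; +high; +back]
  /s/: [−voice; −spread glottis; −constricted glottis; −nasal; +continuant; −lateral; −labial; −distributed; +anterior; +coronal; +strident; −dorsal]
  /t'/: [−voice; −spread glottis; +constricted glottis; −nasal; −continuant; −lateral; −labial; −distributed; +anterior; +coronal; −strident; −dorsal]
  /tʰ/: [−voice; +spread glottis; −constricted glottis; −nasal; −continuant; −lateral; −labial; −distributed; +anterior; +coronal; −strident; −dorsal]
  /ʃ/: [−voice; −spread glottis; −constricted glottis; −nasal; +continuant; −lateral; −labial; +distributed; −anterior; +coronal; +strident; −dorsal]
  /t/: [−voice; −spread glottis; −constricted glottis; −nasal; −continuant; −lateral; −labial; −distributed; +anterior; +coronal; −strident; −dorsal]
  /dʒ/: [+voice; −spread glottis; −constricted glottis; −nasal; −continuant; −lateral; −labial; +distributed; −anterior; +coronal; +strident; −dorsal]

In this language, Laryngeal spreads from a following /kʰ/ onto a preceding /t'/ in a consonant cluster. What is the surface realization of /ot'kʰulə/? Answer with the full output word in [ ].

[otʰkʰulə]

Laryngeal immediately or transitively dominates [voice], [spread glottis], [constricted glottis].
The target acquires /kʰ/'s values for everything under Laryngeal — [−voice], [+spread glottis], [−constricted glottis] — while keeping its own [nasal], [continuant], [lateral], ….
The resulting bundle matches /tʰ/ in the inventory; substituting it for /t'/ gives [otʰkʰulə].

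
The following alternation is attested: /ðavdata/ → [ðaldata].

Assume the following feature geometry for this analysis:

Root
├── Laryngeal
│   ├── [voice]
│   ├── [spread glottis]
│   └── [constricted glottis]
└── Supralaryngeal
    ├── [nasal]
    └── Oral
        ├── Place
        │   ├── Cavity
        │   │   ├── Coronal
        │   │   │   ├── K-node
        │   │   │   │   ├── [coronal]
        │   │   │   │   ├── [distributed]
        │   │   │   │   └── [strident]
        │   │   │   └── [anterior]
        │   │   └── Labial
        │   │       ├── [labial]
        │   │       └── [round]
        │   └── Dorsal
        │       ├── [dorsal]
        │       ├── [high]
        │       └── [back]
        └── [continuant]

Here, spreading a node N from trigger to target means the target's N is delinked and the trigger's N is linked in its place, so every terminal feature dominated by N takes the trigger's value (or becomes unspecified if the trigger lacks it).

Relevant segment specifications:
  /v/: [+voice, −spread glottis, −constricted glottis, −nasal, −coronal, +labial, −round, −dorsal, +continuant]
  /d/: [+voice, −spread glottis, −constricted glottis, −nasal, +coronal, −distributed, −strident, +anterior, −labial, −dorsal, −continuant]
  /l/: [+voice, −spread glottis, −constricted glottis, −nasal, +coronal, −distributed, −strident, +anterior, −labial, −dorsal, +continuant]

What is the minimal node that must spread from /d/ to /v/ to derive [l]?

/v/ and [l] differ in [labial], [round], [coronal], [anterior], [distributed], [strident]; every other specified feature is identical.
Tracing each changed feature up the tree, the paths first meet at Cavity; any lower node misses at least one of them.
Delinking /v/'s Cavity and associating /d/'s Cavity gives precisely the feature bundle of [l].
[continuant] stays as in /v/ although /d/ differs there, so no node dominating it spread; among the remaining candidates Cavity is the lowest that derives the output.

Cavity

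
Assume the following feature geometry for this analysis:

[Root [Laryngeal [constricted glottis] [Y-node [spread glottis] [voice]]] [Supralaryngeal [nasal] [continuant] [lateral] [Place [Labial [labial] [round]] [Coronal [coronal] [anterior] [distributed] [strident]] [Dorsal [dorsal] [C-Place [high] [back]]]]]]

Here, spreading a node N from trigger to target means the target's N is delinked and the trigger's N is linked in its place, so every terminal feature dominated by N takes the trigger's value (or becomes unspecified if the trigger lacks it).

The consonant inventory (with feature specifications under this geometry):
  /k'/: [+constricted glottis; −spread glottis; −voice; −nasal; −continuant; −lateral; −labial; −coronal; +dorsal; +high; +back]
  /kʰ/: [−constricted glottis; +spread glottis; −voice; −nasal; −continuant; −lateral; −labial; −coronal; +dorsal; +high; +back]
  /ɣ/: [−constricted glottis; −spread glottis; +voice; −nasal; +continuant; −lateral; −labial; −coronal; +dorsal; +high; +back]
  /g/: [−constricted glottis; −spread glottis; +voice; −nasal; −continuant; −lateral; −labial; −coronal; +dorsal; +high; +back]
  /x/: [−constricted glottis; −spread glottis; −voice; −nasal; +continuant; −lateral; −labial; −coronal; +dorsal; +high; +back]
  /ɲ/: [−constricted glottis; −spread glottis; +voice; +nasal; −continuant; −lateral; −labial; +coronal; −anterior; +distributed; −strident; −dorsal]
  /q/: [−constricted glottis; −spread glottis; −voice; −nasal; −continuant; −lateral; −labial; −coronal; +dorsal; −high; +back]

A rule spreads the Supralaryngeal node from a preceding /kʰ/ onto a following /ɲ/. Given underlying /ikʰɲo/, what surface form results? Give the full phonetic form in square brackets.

The Supralaryngeal node dominates the terminals [nasal], [continuant], [lateral], [labial], [round], [coronal], [anterior], [distributed], [strident], [dorsal], [high], [back].
The target acquires /kʰ/'s values for everything under Supralaryngeal — [−nasal], [−continuant], [−lateral], [−labial], [−coronal], [+dorsal], [+high], [+back] — while keeping its own [constricted glottis], [spread glottis], [voice].
The resulting bundle matches /g/ in the inventory; substituting it for /ɲ/ gives [ikʰgo].

[ikʰgo]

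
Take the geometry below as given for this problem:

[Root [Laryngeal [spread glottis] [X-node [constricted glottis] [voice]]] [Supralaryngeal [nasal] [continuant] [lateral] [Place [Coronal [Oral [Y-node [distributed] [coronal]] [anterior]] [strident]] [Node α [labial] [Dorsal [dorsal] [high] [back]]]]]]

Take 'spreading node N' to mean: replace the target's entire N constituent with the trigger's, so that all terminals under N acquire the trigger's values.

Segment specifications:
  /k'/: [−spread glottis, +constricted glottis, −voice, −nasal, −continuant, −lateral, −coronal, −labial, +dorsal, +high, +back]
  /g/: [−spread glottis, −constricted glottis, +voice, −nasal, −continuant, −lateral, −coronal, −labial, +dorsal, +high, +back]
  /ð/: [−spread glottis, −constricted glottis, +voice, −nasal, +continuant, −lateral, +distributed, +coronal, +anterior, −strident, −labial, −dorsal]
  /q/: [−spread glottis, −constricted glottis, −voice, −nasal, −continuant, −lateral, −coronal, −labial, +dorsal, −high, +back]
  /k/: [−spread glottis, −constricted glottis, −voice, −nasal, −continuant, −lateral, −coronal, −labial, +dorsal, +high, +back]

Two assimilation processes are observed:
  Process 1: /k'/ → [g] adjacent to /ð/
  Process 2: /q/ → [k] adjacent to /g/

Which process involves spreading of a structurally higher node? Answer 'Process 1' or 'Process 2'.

Process 1

In Process 1, [voice], [constricted glottis] change, so the minimal spreading node is X-node at depth 2.
Process 2 alters [high]; the lowest dominating node is [high] (depth 5 from Root).
X-node is closer to Root than [high], so Process 1 spreads the higher node.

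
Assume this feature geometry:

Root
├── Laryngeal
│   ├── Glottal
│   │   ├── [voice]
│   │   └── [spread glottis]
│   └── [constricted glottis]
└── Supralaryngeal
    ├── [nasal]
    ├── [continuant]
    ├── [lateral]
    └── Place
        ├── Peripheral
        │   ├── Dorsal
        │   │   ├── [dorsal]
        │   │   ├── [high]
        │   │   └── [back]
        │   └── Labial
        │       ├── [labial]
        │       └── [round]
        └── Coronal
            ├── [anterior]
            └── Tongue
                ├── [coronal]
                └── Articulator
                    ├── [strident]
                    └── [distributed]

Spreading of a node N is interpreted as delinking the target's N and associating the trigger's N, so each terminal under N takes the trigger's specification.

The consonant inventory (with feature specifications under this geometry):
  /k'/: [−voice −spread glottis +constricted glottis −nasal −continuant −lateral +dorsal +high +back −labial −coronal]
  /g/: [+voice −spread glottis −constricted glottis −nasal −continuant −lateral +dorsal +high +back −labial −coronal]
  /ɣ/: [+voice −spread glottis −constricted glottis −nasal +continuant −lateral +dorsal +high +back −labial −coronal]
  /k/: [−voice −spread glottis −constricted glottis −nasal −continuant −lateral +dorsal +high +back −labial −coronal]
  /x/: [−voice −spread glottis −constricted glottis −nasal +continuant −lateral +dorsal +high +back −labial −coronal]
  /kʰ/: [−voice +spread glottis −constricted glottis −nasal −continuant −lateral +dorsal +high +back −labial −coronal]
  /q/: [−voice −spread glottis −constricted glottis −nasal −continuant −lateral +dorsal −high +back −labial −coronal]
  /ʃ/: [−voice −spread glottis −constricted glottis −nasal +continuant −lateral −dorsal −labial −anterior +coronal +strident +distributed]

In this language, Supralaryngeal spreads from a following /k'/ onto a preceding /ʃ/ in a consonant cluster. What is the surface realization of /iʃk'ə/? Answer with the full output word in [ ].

Terminals under Supralaryngeal in this geometry: [nasal], [continuant], [lateral], [dorsal], [high], [back], [labial], [round], [anterior], [coronal], [strident], [distributed].
Spreading Supralaryngeal from /k'/ onto /ʃ/ replaces those values with /k'/'s: [−nasal], [−continuant], [−lateral], [+dorsal], [+high], [+back], [−labial], [−coronal]. Features outside Supralaryngeal ([voice], [spread glottis], [constricted glottis]) stay as in /ʃ/.
This feature bundle is that of [k], so /iʃk'ə/ surfaces as [ikk'ə].

[ikk'ə]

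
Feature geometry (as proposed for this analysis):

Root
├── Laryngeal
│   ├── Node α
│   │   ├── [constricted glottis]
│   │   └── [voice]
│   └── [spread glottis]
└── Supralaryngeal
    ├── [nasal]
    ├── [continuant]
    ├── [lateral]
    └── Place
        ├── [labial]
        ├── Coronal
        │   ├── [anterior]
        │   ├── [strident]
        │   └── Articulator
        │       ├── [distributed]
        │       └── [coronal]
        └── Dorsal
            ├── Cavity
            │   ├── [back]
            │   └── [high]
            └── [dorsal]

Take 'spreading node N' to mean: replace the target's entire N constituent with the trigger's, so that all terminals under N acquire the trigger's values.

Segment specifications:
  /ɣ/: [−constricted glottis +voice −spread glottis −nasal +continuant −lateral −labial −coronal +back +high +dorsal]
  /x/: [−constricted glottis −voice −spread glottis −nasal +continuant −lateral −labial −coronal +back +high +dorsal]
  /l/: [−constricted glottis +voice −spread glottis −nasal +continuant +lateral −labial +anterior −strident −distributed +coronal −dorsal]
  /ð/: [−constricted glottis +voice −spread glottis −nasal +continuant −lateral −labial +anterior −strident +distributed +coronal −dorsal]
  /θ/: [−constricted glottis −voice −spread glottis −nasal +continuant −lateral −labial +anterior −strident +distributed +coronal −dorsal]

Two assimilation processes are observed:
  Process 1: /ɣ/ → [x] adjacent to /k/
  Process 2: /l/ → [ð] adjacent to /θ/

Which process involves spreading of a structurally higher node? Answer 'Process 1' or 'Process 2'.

Process 1 alters [voice]; the lowest dominating node is [voice] (depth 3 from Root).
Process 2: the features that change are [lateral], [distributed]; the minimal node is Supralaryngeal (depth 1).
Supralaryngeal (depth 1) sits above [voice] (depth 3), making Process 2 the one with the higher spreading node.

Process 2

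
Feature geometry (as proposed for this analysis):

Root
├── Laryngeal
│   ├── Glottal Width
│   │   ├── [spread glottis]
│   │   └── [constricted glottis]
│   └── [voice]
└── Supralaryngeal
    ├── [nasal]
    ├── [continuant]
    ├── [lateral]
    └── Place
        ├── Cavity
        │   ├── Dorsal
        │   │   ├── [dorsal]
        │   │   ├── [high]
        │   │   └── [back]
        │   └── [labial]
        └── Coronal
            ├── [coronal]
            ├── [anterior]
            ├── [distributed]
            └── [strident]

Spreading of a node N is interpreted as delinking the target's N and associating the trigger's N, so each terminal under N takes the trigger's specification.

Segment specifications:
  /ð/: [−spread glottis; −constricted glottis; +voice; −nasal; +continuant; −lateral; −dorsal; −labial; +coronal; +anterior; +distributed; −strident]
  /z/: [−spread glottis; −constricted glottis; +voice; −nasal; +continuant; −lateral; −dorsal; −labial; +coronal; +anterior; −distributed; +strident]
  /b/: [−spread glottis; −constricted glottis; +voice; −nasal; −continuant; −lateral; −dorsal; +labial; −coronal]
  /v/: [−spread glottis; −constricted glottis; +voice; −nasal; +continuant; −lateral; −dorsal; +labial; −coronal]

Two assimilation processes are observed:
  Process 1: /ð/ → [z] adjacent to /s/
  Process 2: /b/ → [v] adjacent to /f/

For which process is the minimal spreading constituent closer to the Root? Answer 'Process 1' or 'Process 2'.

Process 1 alters [distributed], [strident]; the lowest common ancestor is Coronal (depth 3 from Root).
Process 2 alters [continuant]; the lowest dominating node is [continuant] (depth 2 from Root).
[continuant] (depth 2) sits above Coronal (depth 3), making Process 2 the one with the higher spreading node.

Process 2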